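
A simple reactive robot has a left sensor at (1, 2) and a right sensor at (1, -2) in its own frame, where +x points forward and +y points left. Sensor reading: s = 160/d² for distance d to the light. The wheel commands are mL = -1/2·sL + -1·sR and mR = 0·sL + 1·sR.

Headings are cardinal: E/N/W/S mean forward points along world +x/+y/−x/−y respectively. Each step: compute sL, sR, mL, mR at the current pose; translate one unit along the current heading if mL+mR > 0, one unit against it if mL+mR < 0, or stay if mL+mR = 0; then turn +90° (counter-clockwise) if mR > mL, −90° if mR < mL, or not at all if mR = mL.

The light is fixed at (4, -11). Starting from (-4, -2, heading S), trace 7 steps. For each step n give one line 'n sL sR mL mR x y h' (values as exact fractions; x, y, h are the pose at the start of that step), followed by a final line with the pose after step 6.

n=0: pose=(-4,-2,S); sL=8/5, sR=40/41; mL=-364/205, mR=40/41; mL+mR=-4/5 → advance -1; mR−mL=564/205 → turn +1·90°
n=1: pose=(-4,-1,E); sL=160/193, sR=160/113; mL=-39920/21809, mR=160/113; mL+mR=-80/193 → advance -1; mR−mL=70800/21809 → turn +1·90°
n=2: pose=(-5,-1,N); sL=80/121, sR=16/17; mL=-2616/2057, mR=16/17; mL+mR=-40/121 → advance -1; mR−mL=4552/2057 → turn +1·90°
n=3: pose=(-5,-2,W); sL=160/149, sR=160/221; mL=-41520/32929, mR=160/221; mL+mR=-80/149 → advance -1; mR−mL=65360/32929 → turn +1·90°
n=4: pose=(-4,-2,S); sL=8/5, sR=40/41; mL=-364/205, mR=40/41; mL+mR=-4/5 → advance -1; mR−mL=564/205 → turn +1·90°
n=5: pose=(-4,-1,E); sL=160/193, sR=160/113; mL=-39920/21809, mR=160/113; mL+mR=-80/193 → advance -1; mR−mL=70800/21809 → turn +1·90°
n=6: pose=(-5,-1,N); sL=80/121, sR=16/17; mL=-2616/2057, mR=16/17; mL+mR=-40/121 → advance -1; mR−mL=4552/2057 → turn +1·90°

0 8/5 40/41 -364/205 40/41 -4 -2 S
1 160/193 160/113 -39920/21809 160/113 -4 -1 E
2 80/121 16/17 -2616/2057 16/17 -5 -1 N
3 160/149 160/221 -41520/32929 160/221 -5 -2 W
4 8/5 40/41 -364/205 40/41 -4 -2 S
5 160/193 160/113 -39920/21809 160/113 -4 -1 E
6 80/121 16/17 -2616/2057 16/17 -5 -1 N
final -5 -2 W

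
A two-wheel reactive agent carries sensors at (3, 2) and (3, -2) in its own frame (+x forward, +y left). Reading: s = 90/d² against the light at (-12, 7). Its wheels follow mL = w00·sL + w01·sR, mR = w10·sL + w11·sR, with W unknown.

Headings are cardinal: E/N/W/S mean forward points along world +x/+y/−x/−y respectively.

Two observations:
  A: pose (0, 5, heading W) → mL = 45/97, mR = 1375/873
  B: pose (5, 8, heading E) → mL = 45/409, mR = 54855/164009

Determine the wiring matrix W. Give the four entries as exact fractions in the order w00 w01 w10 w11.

obs A: pose=(0,5,W) → sL=90/97, sR=10/9, mL=45/97, mR=1375/873
obs B: pose=(5,8,E) → sL=90/409, sR=90/401, mL=45/409, mR=54855/164009
sensor matrix S = [[90/97, 10/9], [90/409, 90/401]]; det S = -576800/15908873
solve [mL_A; mL_B] = S·[w00; w01] and [mR_A; mR_B] = S·[w10; w11]:
  w00 = 1/2, w01 = 0, w10 = 1/2, w11 = 1

1/2 0 1/2 1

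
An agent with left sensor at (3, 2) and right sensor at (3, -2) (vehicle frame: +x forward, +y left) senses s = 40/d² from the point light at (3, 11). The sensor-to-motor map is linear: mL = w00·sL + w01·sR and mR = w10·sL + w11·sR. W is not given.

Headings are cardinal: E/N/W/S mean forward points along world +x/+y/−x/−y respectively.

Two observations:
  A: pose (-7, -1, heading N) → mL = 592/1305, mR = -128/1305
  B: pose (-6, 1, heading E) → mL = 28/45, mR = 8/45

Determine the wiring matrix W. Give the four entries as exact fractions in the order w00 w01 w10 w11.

1 1 1 -1

obs A: pose=(-7,-1,N) → sL=8/45, sR=8/29, mL=592/1305, mR=-128/1305
obs B: pose=(-6,1,E) → sL=2/5, sR=2/9, mL=28/45, mR=8/45
sensor matrix S = [[8/45, 8/29], [2/5, 2/9]]; det S = -832/11745
solve [mL_A; mL_B] = S·[w00; w01] and [mR_A; mR_B] = S·[w10; w11]:
  w00 = 1, w01 = 1, w10 = 1, w11 = -1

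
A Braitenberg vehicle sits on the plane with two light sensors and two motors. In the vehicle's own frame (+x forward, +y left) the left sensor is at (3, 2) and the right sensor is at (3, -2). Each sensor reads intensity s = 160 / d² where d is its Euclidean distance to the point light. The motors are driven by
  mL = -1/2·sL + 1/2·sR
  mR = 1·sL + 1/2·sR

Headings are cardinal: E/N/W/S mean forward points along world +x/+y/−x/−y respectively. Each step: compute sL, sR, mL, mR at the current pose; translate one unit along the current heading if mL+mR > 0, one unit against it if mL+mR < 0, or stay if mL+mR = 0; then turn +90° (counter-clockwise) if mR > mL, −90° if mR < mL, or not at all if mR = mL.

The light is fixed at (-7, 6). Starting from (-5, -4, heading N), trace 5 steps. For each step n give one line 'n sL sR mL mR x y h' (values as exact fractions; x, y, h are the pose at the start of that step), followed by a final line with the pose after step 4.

n=0: pose=(-5,-4,N); sL=160/49, sR=32/13; mL=-256/637, mR=2864/637; mL+mR=2608/637 → advance +1; mR−mL=240/49 → turn +1·90°
n=1: pose=(-5,-3,W); sL=80/61, sR=16/5; mL=288/305, mR=888/305; mL+mR=1176/305 → advance +1; mR−mL=120/61 → turn +1·90°
n=2: pose=(-6,-3,S); sL=160/153, sR=32/29; mL=128/4437, mR=7088/4437; mL+mR=7216/4437 → advance +1; mR−mL=80/51 → turn +1·90°
n=3: pose=(-6,-4,E); sL=2, sR=1; mL=-1/2, mR=5/2; mL+mR=2 → advance +1; mR−mL=3 → turn +1·90°
n=4: pose=(-5,-4,N); sL=160/49, sR=32/13; mL=-256/637, mR=2864/637; mL+mR=2608/637 → advance +1; mR−mL=240/49 → turn +1·90°

0 160/49 32/13 -256/637 2864/637 -5 -4 N
1 80/61 16/5 288/305 888/305 -5 -3 W
2 160/153 32/29 128/4437 7088/4437 -6 -3 S
3 2 1 -1/2 5/2 -6 -4 E
4 160/49 32/13 -256/637 2864/637 -5 -4 N
final -5 -3 W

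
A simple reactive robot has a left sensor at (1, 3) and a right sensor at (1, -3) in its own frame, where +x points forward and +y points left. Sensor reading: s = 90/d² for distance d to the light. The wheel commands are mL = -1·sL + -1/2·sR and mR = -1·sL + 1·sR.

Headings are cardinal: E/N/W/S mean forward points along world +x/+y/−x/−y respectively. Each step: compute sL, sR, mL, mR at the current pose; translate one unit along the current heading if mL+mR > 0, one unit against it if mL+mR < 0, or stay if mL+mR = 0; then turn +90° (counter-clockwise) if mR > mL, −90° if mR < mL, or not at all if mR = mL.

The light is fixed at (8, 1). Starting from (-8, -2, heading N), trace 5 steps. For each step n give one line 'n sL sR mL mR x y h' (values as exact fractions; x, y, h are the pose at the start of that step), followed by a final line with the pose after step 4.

0 18/73 90/173 -6399/12629 3456/12629 -8 -2 N
1 45/169 9/29 -4131/9802 216/4901 -8 -3 W
2 90/169 90/349 -39015/58981 -16200/58981 -7 -3 S
3 45/98 45/116 -7425/11368 -405/5684 -7 -2 E
4 18/73 90/173 -6399/12629 3456/12629 -8 -2 N
final -8 -3 W

n=0: pose=(-8,-2,N); sL=18/73, sR=90/173; mL=-6399/12629, mR=3456/12629; mL+mR=-2943/12629 → advance -1; mR−mL=135/173 → turn +1·90°
n=1: pose=(-8,-3,W); sL=45/169, sR=9/29; mL=-4131/9802, mR=216/4901; mL+mR=-3699/9802 → advance -1; mR−mL=27/58 → turn +1·90°
n=2: pose=(-7,-3,S); sL=90/169, sR=90/349; mL=-39015/58981, mR=-16200/58981; mL+mR=-55215/58981 → advance -1; mR−mL=135/349 → turn +1·90°
n=3: pose=(-7,-2,E); sL=45/98, sR=45/116; mL=-7425/11368, mR=-405/5684; mL+mR=-8235/11368 → advance -1; mR−mL=135/232 → turn +1·90°
n=4: pose=(-8,-2,N); sL=18/73, sR=90/173; mL=-6399/12629, mR=3456/12629; mL+mR=-2943/12629 → advance -1; mR−mL=135/173 → turn +1·90°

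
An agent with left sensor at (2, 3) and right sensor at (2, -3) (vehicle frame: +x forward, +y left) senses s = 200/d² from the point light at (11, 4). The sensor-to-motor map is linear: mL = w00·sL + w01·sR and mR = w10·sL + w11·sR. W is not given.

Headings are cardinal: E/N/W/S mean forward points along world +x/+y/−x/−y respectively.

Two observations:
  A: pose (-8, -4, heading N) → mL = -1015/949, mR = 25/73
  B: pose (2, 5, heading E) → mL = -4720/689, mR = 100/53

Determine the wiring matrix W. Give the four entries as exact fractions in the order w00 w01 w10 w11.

obs A: pose=(-8,-4,N) → sL=5/13, sR=50/73, mL=-1015/949, mR=25/73
obs B: pose=(2,5,E) → sL=40/13, sR=200/53, mL=-4720/689, mR=100/53
sensor matrix S = [[5/13, 50/73], [40/13, 200/53]]; det S = -33000/50297
solve [mL_A; mL_B] = S·[w00; w01] and [mR_A; mR_B] = S·[w10; w11]:
  w00 = -1, w01 = -1, w10 = 0, w11 = 1/2

-1 -1 0 1/2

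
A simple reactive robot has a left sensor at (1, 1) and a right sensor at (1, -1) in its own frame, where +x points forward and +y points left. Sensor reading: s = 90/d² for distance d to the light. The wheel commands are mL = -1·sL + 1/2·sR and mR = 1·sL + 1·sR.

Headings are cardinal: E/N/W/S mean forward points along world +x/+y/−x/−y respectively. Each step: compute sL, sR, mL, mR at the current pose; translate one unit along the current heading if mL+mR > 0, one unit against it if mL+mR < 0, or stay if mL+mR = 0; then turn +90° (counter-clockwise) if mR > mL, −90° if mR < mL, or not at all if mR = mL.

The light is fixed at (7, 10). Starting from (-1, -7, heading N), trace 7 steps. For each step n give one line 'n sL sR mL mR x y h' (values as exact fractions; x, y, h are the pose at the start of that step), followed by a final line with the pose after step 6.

0 90/337 18/61 -2457/20557 11556/20557 -1 -7 N
1 9/37 5/17 -121/1258 338/629 -1 -6 W
2 90/353 90/389 -19125/137317 66780/137317 -2 -6 S
3 9/32 45/194 -513/3104 1593/3104 -2 -7 E
4 90/337 18/61 -2457/20557 11556/20557 -1 -7 N
5 9/37 5/17 -121/1258 338/629 -1 -6 W
6 90/353 90/389 -19125/137317 66780/137317 -2 -6 S
final -2 -7 E

n=0: pose=(-1,-7,N); sL=90/337, sR=18/61; mL=-2457/20557, mR=11556/20557; mL+mR=27/61 → advance +1; mR−mL=14013/20557 → turn +1·90°
n=1: pose=(-1,-6,W); sL=9/37, sR=5/17; mL=-121/1258, mR=338/629; mL+mR=15/34 → advance +1; mR−mL=797/1258 → turn +1·90°
n=2: pose=(-2,-6,S); sL=90/353, sR=90/389; mL=-19125/137317, mR=66780/137317; mL+mR=135/389 → advance +1; mR−mL=85905/137317 → turn +1·90°
n=3: pose=(-2,-7,E); sL=9/32, sR=45/194; mL=-513/3104, mR=1593/3104; mL+mR=135/388 → advance +1; mR−mL=1053/1552 → turn +1·90°
n=4: pose=(-1,-7,N); sL=90/337, sR=18/61; mL=-2457/20557, mR=11556/20557; mL+mR=27/61 → advance +1; mR−mL=14013/20557 → turn +1·90°
n=5: pose=(-1,-6,W); sL=9/37, sR=5/17; mL=-121/1258, mR=338/629; mL+mR=15/34 → advance +1; mR−mL=797/1258 → turn +1·90°
n=6: pose=(-2,-6,S); sL=90/353, sR=90/389; mL=-19125/137317, mR=66780/137317; mL+mR=135/389 → advance +1; mR−mL=85905/137317 → turn +1·90°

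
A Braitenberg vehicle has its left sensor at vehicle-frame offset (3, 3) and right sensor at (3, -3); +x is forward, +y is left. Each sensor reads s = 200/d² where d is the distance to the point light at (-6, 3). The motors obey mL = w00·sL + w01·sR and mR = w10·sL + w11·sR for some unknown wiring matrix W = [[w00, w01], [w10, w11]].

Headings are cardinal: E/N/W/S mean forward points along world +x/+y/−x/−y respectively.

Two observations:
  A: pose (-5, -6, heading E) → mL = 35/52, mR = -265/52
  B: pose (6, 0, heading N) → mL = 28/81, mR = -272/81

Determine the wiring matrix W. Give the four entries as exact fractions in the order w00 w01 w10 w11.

1/2 -1 -1 -1

obs A: pose=(-5,-6,E) → sL=50/13, sR=5/4, mL=35/52, mR=-265/52
obs B: pose=(6,0,N) → sL=200/81, sR=8/9, mL=28/81, mR=-272/81
sensor matrix S = [[50/13, 5/4], [200/81, 8/9]]; det S = 350/1053
solve [mL_A; mL_B] = S·[w00; w01] and [mR_A; mR_B] = S·[w10; w11]:
  w00 = 1/2, w01 = -1, w10 = -1, w11 = -1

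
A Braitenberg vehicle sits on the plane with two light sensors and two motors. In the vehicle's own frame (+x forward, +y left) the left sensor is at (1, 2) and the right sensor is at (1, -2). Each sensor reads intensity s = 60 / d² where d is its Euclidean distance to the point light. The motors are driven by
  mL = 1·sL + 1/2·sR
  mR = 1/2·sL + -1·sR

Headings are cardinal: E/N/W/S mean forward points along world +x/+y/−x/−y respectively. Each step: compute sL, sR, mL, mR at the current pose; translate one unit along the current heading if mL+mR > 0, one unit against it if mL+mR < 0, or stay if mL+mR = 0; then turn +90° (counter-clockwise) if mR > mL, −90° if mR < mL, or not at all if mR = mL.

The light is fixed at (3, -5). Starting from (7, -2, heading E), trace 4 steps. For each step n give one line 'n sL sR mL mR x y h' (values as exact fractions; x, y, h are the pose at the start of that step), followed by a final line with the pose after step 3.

0 6/5 30/13 153/65 -111/65 7 -2 E
1 60/53 60/13 2370/689 -2790/689 8 -2 S
2 3 15/13 93/26 9/26 8 -1 W
3 60/29 60/61 4530/1769 90/1769 7 -1 N
final 7 0 E

n=0: pose=(7,-2,E); sL=6/5, sR=30/13; mL=153/65, mR=-111/65; mL+mR=42/65 → advance +1; mR−mL=-264/65 → turn -1·90°
n=1: pose=(8,-2,S); sL=60/53, sR=60/13; mL=2370/689, mR=-2790/689; mL+mR=-420/689 → advance -1; mR−mL=-5160/689 → turn -1·90°
n=2: pose=(8,-1,W); sL=3, sR=15/13; mL=93/26, mR=9/26; mL+mR=51/13 → advance +1; mR−mL=-42/13 → turn -1·90°
n=3: pose=(7,-1,N); sL=60/29, sR=60/61; mL=4530/1769, mR=90/1769; mL+mR=4620/1769 → advance +1; mR−mL=-4440/1769 → turn -1·90°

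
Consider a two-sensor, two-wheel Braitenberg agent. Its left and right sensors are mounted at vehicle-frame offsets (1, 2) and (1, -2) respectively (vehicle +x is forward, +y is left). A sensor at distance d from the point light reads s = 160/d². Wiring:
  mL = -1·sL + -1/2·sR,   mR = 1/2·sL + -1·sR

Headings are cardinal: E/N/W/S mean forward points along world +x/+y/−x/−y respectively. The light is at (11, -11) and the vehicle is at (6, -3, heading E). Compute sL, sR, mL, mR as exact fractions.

left sensor world pos  = (7, -1); dL² = 116
right sensor world pos = (7, -5); dR² = 52
sL = 160/116 = 40/29
sR = 160/52 = 40/13
mL = -1·sL + -1/2·sR = -1100/377
mR = 1/2·sL + -1·sR = -900/377

40/29 40/13 -1100/377 -900/377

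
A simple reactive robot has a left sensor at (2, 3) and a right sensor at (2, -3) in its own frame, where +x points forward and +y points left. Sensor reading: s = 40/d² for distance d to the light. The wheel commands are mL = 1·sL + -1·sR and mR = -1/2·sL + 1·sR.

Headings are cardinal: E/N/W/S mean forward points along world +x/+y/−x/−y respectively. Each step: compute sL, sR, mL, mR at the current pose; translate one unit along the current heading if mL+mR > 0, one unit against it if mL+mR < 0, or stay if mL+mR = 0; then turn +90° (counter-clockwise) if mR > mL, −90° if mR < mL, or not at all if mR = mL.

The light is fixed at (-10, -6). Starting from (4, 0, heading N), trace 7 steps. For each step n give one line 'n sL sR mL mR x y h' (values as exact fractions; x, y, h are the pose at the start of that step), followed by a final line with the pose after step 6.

0 8/37 40/353 1344/13061 68/13061 4 0 N
1 10/89 5/34 -105/3026 275/3026 4 1 E
2 8/45 8/81 32/405 4/405 5 1 N
3 4/41 20/157 -192/6437 506/6437 5 2 E
4 40/269 40/461 7680/124009 1540/124009 6 2 N
5 10/117 1/9 -1/39 8/117 6 3 E
6 40/317 40/521 8160/165157 2260/165157 7 3 N
final 7 4 E

n=0: pose=(4,0,N); sL=8/37, sR=40/353; mL=1344/13061, mR=68/13061; mL+mR=4/37 → advance +1; mR−mL=-1276/13061 → turn -1·90°
n=1: pose=(4,1,E); sL=10/89, sR=5/34; mL=-105/3026, mR=275/3026; mL+mR=5/89 → advance +1; mR−mL=190/1513 → turn +1·90°
n=2: pose=(5,1,N); sL=8/45, sR=8/81; mL=32/405, mR=4/405; mL+mR=4/45 → advance +1; mR−mL=-28/405 → turn -1·90°
n=3: pose=(5,2,E); sL=4/41, sR=20/157; mL=-192/6437, mR=506/6437; mL+mR=2/41 → advance +1; mR−mL=698/6437 → turn +1·90°
n=4: pose=(6,2,N); sL=40/269, sR=40/461; mL=7680/124009, mR=1540/124009; mL+mR=20/269 → advance +1; mR−mL=-6140/124009 → turn -1·90°
n=5: pose=(6,3,E); sL=10/117, sR=1/9; mL=-1/39, mR=8/117; mL+mR=5/117 → advance +1; mR−mL=11/117 → turn +1·90°
n=6: pose=(7,3,N); sL=40/317, sR=40/521; mL=8160/165157, mR=2260/165157; mL+mR=20/317 → advance +1; mR−mL=-5900/165157 → turn -1·90°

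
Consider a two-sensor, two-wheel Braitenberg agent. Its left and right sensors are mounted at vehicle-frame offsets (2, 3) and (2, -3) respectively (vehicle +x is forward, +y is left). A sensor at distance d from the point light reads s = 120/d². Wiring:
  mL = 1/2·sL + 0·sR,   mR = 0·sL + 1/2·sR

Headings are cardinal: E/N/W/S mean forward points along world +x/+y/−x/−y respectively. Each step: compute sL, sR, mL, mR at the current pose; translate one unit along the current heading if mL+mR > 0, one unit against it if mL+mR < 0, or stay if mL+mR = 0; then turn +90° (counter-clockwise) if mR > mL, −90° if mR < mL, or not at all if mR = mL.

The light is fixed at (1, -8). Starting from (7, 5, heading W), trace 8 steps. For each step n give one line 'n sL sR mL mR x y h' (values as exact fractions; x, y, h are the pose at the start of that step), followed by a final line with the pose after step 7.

n=0: pose=(7,5,W); sL=30/29, sR=15/34; mL=15/29, mR=15/68; mL+mR=1455/1972 → advance +1; mR−mL=-585/1972 → turn -1·90°
n=1: pose=(6,5,N); sL=120/229, sR=120/289; mL=60/229, mR=60/289; mL+mR=31080/66181 → advance +1; mR−mL=-3600/66181 → turn -1·90°
n=2: pose=(6,6,E); sL=60/169, sR=12/17; mL=30/169, mR=6/17; mL+mR=1524/2873 → advance +1; mR−mL=504/2873 → turn +1·90°
n=3: pose=(7,6,N); sL=24/53, sR=120/337; mL=12/53, mR=60/337; mL+mR=7224/17861 → advance +1; mR−mL=-864/17861 → turn -1·90°
n=4: pose=(7,7,E); sL=30/97, sR=15/26; mL=15/97, mR=15/52; mL+mR=2235/5044 → advance +1; mR−mL=675/5044 → turn +1·90°
n=5: pose=(8,7,N); sL=24/61, sR=120/389; mL=12/61, mR=60/389; mL+mR=8328/23729 → advance +1; mR−mL=-1008/23729 → turn -1·90°
n=6: pose=(8,8,E); sL=60/221, sR=12/25; mL=30/221, mR=6/25; mL+mR=2076/5525 → advance +1; mR−mL=576/5525 → turn +1·90°
n=7: pose=(9,8,N); sL=120/349, sR=24/89; mL=60/349, mR=12/89; mL+mR=9528/31061 → advance +1; mR−mL=-1152/31061 → turn -1·90°

0 30/29 15/34 15/29 15/68 7 5 W
1 120/229 120/289 60/229 60/289 6 5 N
2 60/169 12/17 30/169 6/17 6 6 E
3 24/53 120/337 12/53 60/337 7 6 N
4 30/97 15/26 15/97 15/52 7 7 E
5 24/61 120/389 12/61 60/389 8 7 N
6 60/221 12/25 30/221 6/25 8 8 E
7 120/349 24/89 60/349 12/89 9 8 N
final 9 9 E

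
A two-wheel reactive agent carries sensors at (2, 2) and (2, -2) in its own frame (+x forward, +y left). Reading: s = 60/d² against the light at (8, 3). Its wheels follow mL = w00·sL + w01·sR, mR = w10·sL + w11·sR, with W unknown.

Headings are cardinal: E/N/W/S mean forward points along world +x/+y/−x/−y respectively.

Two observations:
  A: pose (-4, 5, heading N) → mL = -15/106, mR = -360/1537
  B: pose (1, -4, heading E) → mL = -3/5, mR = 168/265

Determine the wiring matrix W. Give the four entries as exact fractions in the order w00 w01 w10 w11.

-1/2 0 1 -1

obs A: pose=(-4,5,N) → sL=15/53, sR=15/29, mL=-15/106, mR=-360/1537
obs B: pose=(1,-4,E) → sL=6/5, sR=30/53, mL=-3/5, mR=168/265
sensor matrix S = [[15/53, 15/29], [6/5, 30/53]]; det S = -37512/81461
solve [mL_A; mL_B] = S·[w00; w01] and [mR_A; mR_B] = S·[w10; w11]:
  w00 = -1/2, w01 = 0, w10 = 1, w11 = -1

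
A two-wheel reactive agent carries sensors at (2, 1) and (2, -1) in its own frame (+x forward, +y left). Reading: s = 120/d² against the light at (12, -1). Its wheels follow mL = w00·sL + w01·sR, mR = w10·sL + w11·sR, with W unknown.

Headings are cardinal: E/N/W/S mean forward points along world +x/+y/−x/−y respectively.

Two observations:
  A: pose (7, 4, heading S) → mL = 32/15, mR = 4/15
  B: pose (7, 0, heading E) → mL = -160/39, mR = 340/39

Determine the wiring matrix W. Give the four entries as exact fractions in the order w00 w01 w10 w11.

1 -1 -1/2 1

obs A: pose=(7,4,S) → sL=24/5, sR=8/3, mL=32/15, mR=4/15
obs B: pose=(7,0,E) → sL=120/13, sR=40/3, mL=-160/39, mR=340/39
sensor matrix S = [[24/5, 8/3], [120/13, 40/3]]; det S = 512/13
solve [mL_A; mL_B] = S·[w00; w01] and [mR_A; mR_B] = S·[w10; w11]:
  w00 = 1, w01 = -1, w10 = -1/2, w11 = 1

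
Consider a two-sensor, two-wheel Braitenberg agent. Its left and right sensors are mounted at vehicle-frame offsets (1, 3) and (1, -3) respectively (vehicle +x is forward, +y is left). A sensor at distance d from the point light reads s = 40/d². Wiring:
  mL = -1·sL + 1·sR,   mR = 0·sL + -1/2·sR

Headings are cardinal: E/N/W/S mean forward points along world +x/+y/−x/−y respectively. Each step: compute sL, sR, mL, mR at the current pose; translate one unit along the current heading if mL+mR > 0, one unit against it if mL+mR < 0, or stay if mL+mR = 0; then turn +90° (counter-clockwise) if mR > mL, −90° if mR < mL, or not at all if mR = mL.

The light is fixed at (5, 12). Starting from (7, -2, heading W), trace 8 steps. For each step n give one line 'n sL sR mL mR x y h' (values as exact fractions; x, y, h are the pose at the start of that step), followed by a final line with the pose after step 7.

0 4/29 20/61 336/1769 -10/61 7 -2 W
1 40/173 8/37 -96/6401 -4/37 6 -2 N
2 10/37 5/41 -225/1517 -5/82 6 -3 E
3 8/41 8/41 0 -4/41 5 -3 N
4 4/17 20/181 -384/3077 -10/181 5 -4 E
5 40/241 40/229 480/55189 -20/229 4 -4 N
6 10/49 1/10 -51/490 -1/20 4 -5 E
7 40/281 40/257 960/72217 -20/257 3 -5 N
final 3 -6 E

n=0: pose=(7,-2,W); sL=4/29, sR=20/61; mL=336/1769, mR=-10/61; mL+mR=46/1769 → advance +1; mR−mL=-626/1769 → turn -1·90°
n=1: pose=(6,-2,N); sL=40/173, sR=8/37; mL=-96/6401, mR=-4/37; mL+mR=-788/6401 → advance -1; mR−mL=-596/6401 → turn -1·90°
n=2: pose=(6,-3,E); sL=10/37, sR=5/41; mL=-225/1517, mR=-5/82; mL+mR=-635/3034 → advance -1; mR−mL=265/3034 → turn +1·90°
n=3: pose=(5,-3,N); sL=8/41, sR=8/41; mL=0, mR=-4/41; mL+mR=-4/41 → advance -1; mR−mL=-4/41 → turn -1·90°
n=4: pose=(5,-4,E); sL=4/17, sR=20/181; mL=-384/3077, mR=-10/181; mL+mR=-554/3077 → advance -1; mR−mL=214/3077 → turn +1·90°
n=5: pose=(4,-4,N); sL=40/241, sR=40/229; mL=480/55189, mR=-20/229; mL+mR=-4340/55189 → advance -1; mR−mL=-5300/55189 → turn -1·90°
n=6: pose=(4,-5,E); sL=10/49, sR=1/10; mL=-51/490, mR=-1/20; mL+mR=-151/980 → advance -1; mR−mL=53/980 → turn +1·90°
n=7: pose=(3,-5,N); sL=40/281, sR=40/257; mL=960/72217, mR=-20/257; mL+mR=-4660/72217 → advance -1; mR−mL=-6580/72217 → turn -1·90°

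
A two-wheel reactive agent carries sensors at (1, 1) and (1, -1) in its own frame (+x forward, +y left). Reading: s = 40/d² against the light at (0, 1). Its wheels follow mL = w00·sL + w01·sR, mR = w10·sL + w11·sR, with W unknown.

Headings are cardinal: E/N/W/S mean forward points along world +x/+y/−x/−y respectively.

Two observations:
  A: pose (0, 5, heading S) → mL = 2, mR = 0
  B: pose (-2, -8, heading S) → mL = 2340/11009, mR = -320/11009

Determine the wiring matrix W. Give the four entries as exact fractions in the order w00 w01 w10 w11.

obs A: pose=(0,5,S) → sL=4, sR=4, mL=2, mR=0
obs B: pose=(-2,-8,S) → sL=40/101, sR=40/109, mL=2340/11009, mR=-320/11009
sensor matrix S = [[4, 4], [40/101, 40/109]]; det S = -1280/11009
solve [mL_A; mL_B] = S·[w00; w01] and [mR_A; mR_B] = S·[w10; w11]:
  w00 = 1, w01 = -1/2, w10 = -1, w11 = 1

1 -1/2 -1 1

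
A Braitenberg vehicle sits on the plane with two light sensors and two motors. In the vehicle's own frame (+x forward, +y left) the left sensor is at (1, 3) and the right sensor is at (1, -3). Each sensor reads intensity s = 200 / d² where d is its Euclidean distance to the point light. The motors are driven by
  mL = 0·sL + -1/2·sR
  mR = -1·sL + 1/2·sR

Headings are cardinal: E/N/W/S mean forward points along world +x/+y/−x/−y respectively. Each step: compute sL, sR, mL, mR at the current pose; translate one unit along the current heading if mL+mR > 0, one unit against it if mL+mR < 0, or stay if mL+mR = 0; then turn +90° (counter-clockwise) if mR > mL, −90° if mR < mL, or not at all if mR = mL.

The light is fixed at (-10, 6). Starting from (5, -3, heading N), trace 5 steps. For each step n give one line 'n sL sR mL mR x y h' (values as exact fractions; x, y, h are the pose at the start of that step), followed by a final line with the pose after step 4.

0 25/26 50/97 -25/97 -1775/2522 5 -3 N
1 40/61 8/17 -4/17 -436/1037 5 -4 E
2 20/41 100/121 -50/121 -370/4961 4 -4 S
3 200/261 200/369 -100/369 -5300/10701 4 -3 E
4 50/89 1 -1/2 -11/178 3 -3 S
final 3 -2 E

n=0: pose=(5,-3,N); sL=25/26, sR=50/97; mL=-25/97, mR=-1775/2522; mL+mR=-25/26 → advance -1; mR−mL=-1125/2522 → turn -1·90°
n=1: pose=(5,-4,E); sL=40/61, sR=8/17; mL=-4/17, mR=-436/1037; mL+mR=-40/61 → advance -1; mR−mL=-192/1037 → turn -1·90°
n=2: pose=(4,-4,S); sL=20/41, sR=100/121; mL=-50/121, mR=-370/4961; mL+mR=-20/41 → advance -1; mR−mL=1680/4961 → turn +1·90°
n=3: pose=(4,-3,E); sL=200/261, sR=200/369; mL=-100/369, mR=-5300/10701; mL+mR=-200/261 → advance -1; mR−mL=-800/3567 → turn -1·90°
n=4: pose=(3,-3,S); sL=50/89, sR=1; mL=-1/2, mR=-11/178; mL+mR=-50/89 → advance -1; mR−mL=39/89 → turn +1·90°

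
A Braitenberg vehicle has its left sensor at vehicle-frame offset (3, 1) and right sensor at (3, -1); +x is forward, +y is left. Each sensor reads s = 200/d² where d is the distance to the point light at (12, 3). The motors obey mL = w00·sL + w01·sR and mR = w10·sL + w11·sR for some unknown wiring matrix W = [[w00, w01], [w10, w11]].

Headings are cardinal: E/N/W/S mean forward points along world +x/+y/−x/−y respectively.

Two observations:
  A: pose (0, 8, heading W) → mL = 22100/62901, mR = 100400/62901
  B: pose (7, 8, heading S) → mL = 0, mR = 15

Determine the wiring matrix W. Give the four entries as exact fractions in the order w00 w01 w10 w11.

obs A: pose=(0,8,W) → sL=200/241, sR=200/261, mL=22100/62901, mR=100400/62901
obs B: pose=(7,8,S) → sL=10, sR=5, mL=0, mR=15
sensor matrix S = [[200/241, 200/261], [10, 5]]; det S = -221000/62901
solve [mL_A; mL_B] = S·[w00; w01] and [mR_A; mR_B] = S·[w10; w11]:
  w00 = -1/2, w01 = 1, w10 = 1, w11 = 1

-1/2 1 1 1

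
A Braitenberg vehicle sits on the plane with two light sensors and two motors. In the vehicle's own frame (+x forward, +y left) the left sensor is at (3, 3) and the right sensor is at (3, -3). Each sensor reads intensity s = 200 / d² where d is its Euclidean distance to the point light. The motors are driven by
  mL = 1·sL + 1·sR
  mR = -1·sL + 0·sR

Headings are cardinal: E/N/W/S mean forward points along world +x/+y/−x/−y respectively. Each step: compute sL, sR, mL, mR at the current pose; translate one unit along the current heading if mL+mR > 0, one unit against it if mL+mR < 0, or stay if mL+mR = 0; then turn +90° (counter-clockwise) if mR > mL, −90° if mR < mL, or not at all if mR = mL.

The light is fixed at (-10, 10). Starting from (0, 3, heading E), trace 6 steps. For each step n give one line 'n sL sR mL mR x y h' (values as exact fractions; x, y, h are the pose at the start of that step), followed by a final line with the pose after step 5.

0 40/37 200/269 18160/9953 -40/37 0 3 E
1 25/37 50/41 2875/1517 -25/37 1 3 S
2 40/37 200/89 10960/3293 -40/37 1 2 W
3 100/37 100/97 13400/3589 -100/37 0 2 N
4 40/37 200/269 18160/9953 -40/37 0 3 E
5 25/37 50/41 2875/1517 -25/37 1 3 S
final 1 2 W

n=0: pose=(0,3,E); sL=40/37, sR=200/269; mL=18160/9953, mR=-40/37; mL+mR=200/269 → advance +1; mR−mL=-28920/9953 → turn -1·90°
n=1: pose=(1,3,S); sL=25/37, sR=50/41; mL=2875/1517, mR=-25/37; mL+mR=50/41 → advance +1; mR−mL=-3900/1517 → turn -1·90°
n=2: pose=(1,2,W); sL=40/37, sR=200/89; mL=10960/3293, mR=-40/37; mL+mR=200/89 → advance +1; mR−mL=-14520/3293 → turn -1·90°
n=3: pose=(0,2,N); sL=100/37, sR=100/97; mL=13400/3589, mR=-100/37; mL+mR=100/97 → advance +1; mR−mL=-23100/3589 → turn -1·90°
n=4: pose=(0,3,E); sL=40/37, sR=200/269; mL=18160/9953, mR=-40/37; mL+mR=200/269 → advance +1; mR−mL=-28920/9953 → turn -1·90°
n=5: pose=(1,3,S); sL=25/37, sR=50/41; mL=2875/1517, mR=-25/37; mL+mR=50/41 → advance +1; mR−mL=-3900/1517 → turn -1·90°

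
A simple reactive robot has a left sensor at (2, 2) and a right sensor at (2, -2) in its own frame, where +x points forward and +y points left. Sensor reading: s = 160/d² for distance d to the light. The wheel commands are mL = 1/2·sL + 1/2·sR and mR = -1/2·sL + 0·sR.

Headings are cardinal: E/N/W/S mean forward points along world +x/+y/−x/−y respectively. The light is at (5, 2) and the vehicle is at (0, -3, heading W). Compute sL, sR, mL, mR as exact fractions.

left sensor world pos  = (-2, -5); dL² = 98
right sensor world pos = (-2, -1); dR² = 58
sL = 160/98 = 80/49
sR = 160/58 = 80/29
mL = 1/2·sL + 1/2·sR = 3120/1421
mR = -1/2·sL + 0·sR = -40/49

80/49 80/29 3120/1421 -40/49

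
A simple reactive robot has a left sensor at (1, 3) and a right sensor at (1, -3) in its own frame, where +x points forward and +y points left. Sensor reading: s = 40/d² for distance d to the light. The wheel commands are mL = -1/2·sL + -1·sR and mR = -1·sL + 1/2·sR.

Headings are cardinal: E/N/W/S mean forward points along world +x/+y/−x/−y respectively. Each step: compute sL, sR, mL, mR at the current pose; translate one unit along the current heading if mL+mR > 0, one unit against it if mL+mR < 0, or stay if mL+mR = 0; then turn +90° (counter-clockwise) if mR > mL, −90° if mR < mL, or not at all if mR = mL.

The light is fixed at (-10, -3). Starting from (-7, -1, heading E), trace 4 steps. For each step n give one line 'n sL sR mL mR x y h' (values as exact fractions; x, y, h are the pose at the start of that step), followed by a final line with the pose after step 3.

0 40/41 40/17 -1980/697 140/697 -7 -1 E
1 4 20/17 -54/17 -58/17 -8 -1 N
2 8/5 40/13 -252/65 -4/65 -8 -2 E
3 5 2 -9/2 -4 -9 -2 N
final -9 -3 W

n=0: pose=(-7,-1,E); sL=40/41, sR=40/17; mL=-1980/697, mR=140/697; mL+mR=-1840/697 → advance -1; mR−mL=2120/697 → turn +1·90°
n=1: pose=(-8,-1,N); sL=4, sR=20/17; mL=-54/17, mR=-58/17; mL+mR=-112/17 → advance -1; mR−mL=-4/17 → turn -1·90°
n=2: pose=(-8,-2,E); sL=8/5, sR=40/13; mL=-252/65, mR=-4/65; mL+mR=-256/65 → advance -1; mR−mL=248/65 → turn +1·90°
n=3: pose=(-9,-2,N); sL=5, sR=2; mL=-9/2, mR=-4; mL+mR=-17/2 → advance -1; mR−mL=1/2 → turn +1·90°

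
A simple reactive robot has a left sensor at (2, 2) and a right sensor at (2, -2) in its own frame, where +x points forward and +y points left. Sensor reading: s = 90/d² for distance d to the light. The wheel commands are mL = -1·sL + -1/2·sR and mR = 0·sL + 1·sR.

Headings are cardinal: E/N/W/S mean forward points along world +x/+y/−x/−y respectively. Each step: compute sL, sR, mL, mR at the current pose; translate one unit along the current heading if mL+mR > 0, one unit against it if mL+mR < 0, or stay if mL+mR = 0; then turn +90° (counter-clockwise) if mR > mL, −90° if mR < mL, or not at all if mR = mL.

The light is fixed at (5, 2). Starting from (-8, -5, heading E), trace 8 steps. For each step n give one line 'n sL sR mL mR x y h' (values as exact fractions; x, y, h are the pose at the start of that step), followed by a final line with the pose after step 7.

0 45/73 45/101 -12375/14746 45/101 -8 -5 E
1 90/281 90/169 -27855/47489 90/169 -9 -5 N
2 45/178 45/146 -10575/25988 45/146 -9 -6 W
3 90/221 18/65 -603/1105 18/65 -8 -6 S
4 45/73 45/101 -12375/14746 45/101 -8 -5 E
5 90/281 90/169 -27855/47489 90/169 -9 -5 N
6 45/178 45/146 -10575/25988 45/146 -9 -6 W
7 90/221 18/65 -603/1105 18/65 -8 -6 S
final -8 -5 E

n=0: pose=(-8,-5,E); sL=45/73, sR=45/101; mL=-12375/14746, mR=45/101; mL+mR=-5805/14746 → advance -1; mR−mL=18945/14746 → turn +1·90°
n=1: pose=(-9,-5,N); sL=90/281, sR=90/169; mL=-27855/47489, mR=90/169; mL+mR=-2565/47489 → advance -1; mR−mL=53145/47489 → turn +1·90°
n=2: pose=(-9,-6,W); sL=45/178, sR=45/146; mL=-10575/25988, mR=45/146; mL+mR=-2565/25988 → advance -1; mR−mL=18585/25988 → turn +1·90°
n=3: pose=(-8,-6,S); sL=90/221, sR=18/65; mL=-603/1105, mR=18/65; mL+mR=-297/1105 → advance -1; mR−mL=909/1105 → turn +1·90°
n=4: pose=(-8,-5,E); sL=45/73, sR=45/101; mL=-12375/14746, mR=45/101; mL+mR=-5805/14746 → advance -1; mR−mL=18945/14746 → turn +1·90°
n=5: pose=(-9,-5,N); sL=90/281, sR=90/169; mL=-27855/47489, mR=90/169; mL+mR=-2565/47489 → advance -1; mR−mL=53145/47489 → turn +1·90°
n=6: pose=(-9,-6,W); sL=45/178, sR=45/146; mL=-10575/25988, mR=45/146; mL+mR=-2565/25988 → advance -1; mR−mL=18585/25988 → turn +1·90°
n=7: pose=(-8,-6,S); sL=90/221, sR=18/65; mL=-603/1105, mR=18/65; mL+mR=-297/1105 → advance -1; mR−mL=909/1105 → turn +1·90°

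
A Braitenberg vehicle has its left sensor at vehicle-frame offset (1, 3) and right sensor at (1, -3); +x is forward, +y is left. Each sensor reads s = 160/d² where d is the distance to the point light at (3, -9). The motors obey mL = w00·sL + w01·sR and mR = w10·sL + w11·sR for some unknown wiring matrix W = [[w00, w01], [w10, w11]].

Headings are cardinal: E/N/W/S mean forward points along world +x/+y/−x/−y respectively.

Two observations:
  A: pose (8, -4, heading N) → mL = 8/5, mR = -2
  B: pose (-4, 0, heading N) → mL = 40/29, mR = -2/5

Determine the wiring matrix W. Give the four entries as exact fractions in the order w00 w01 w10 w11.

0 1 -1/2 0

obs A: pose=(8,-4,N) → sL=4, sR=8/5, mL=8/5, mR=-2
obs B: pose=(-4,0,N) → sL=4/5, sR=40/29, mL=40/29, mR=-2/5
sensor matrix S = [[4, 8/5], [4/5, 40/29]]; det S = 3072/725
solve [mL_A; mL_B] = S·[w00; w01] and [mR_A; mR_B] = S·[w10; w11]:
  w00 = 0, w01 = 1, w10 = -1/2, w11 = 0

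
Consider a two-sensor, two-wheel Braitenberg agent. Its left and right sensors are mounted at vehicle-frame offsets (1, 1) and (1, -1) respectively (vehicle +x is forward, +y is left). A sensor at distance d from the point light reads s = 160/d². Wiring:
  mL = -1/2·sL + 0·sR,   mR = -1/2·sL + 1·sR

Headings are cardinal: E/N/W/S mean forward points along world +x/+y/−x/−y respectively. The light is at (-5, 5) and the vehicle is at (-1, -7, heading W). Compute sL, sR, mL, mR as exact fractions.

80/89 16/13 -40/89 904/1157

left sensor world pos  = (-2, -8); dL² = 178
right sensor world pos = (-2, -6); dR² = 130
sL = 160/178 = 80/89
sR = 160/130 = 16/13
mL = -1/2·sL + 0·sR = -40/89
mR = -1/2·sL + 1·sR = 904/1157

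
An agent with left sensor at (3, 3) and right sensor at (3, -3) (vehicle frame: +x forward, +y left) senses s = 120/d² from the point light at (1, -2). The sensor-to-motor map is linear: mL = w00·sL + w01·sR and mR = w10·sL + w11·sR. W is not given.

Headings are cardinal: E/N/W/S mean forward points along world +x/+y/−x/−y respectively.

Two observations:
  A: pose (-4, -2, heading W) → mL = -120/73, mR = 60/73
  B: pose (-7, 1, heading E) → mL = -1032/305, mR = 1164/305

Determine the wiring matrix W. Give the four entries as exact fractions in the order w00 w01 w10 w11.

-1/2 -1/2 -1/2 1

obs A: pose=(-4,-2,W) → sL=120/73, sR=120/73, mL=-120/73, mR=60/73
obs B: pose=(-7,1,E) → sL=120/61, sR=24/5, mL=-1032/305, mR=1164/305
sensor matrix S = [[120/73, 120/73], [120/61, 24/5]]; det S = 20736/4453
solve [mL_A; mL_B] = S·[w00; w01] and [mR_A; mR_B] = S·[w10; w11]:
  w00 = -1/2, w01 = -1/2, w10 = -1/2, w11 = 1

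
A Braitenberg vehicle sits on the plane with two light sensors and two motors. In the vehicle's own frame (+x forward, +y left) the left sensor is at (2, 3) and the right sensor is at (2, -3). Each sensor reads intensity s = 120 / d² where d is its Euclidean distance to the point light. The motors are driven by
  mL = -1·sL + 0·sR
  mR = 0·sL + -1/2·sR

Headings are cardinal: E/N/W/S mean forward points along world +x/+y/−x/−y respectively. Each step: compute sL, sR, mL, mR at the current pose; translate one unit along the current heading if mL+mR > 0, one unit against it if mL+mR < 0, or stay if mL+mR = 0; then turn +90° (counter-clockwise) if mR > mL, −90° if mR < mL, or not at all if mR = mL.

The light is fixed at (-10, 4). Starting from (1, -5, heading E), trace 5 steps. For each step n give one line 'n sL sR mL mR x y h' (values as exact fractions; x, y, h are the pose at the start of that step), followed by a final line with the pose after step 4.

0 24/41 120/313 -24/41 -60/313 1 -5 E
1 60/49 60/109 -60/49 -30/109 0 -5 N
2 120/233 120/113 -120/233 -60/113 0 -6 W
3 15/16 6/13 -15/16 -3/13 1 -6 N
4 120/277 24/29 -120/277 -12/29 1 -7 W
final 2 -7 S

n=0: pose=(1,-5,E); sL=24/41, sR=120/313; mL=-24/41, mR=-60/313; mL+mR=-9972/12833 → advance -1; mR−mL=5052/12833 → turn +1·90°
n=1: pose=(0,-5,N); sL=60/49, sR=60/109; mL=-60/49, mR=-30/109; mL+mR=-8010/5341 → advance -1; mR−mL=5070/5341 → turn +1·90°
n=2: pose=(0,-6,W); sL=120/233, sR=120/113; mL=-120/233, mR=-60/113; mL+mR=-27540/26329 → advance -1; mR−mL=-420/26329 → turn -1·90°
n=3: pose=(1,-6,N); sL=15/16, sR=6/13; mL=-15/16, mR=-3/13; mL+mR=-243/208 → advance -1; mR−mL=147/208 → turn +1·90°
n=4: pose=(1,-7,W); sL=120/277, sR=24/29; mL=-120/277, mR=-12/29; mL+mR=-6804/8033 → advance -1; mR−mL=156/8033 → turn +1·90°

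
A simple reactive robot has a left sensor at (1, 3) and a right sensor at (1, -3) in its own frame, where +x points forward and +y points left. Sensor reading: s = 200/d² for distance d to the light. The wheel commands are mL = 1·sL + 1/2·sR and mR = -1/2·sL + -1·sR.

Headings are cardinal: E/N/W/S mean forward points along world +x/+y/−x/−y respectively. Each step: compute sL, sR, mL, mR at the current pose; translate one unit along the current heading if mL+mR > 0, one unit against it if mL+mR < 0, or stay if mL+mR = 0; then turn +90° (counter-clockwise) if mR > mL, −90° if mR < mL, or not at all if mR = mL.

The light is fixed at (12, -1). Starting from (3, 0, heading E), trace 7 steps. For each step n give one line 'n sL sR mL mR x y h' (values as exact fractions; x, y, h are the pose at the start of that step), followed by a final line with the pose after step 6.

0 5/2 50/17 135/34 -285/68 3 0 E
1 200/49 200/169 38700/8281 -26700/8281 2 0 S
2 20/13 20/13 30/13 -30/13 2 -1 W
3 20/17 4 54/17 -78/17 2 -1 N
4 40/17 200/97 5580/1649 -5340/1649 2 -2 E
5 5 50/37 210/37 -285/74 3 -2 S
6 8/5 200/101 1308/505 -1404/505 3 -3 W
final 4 -3 N

n=0: pose=(3,0,E); sL=5/2, sR=50/17; mL=135/34, mR=-285/68; mL+mR=-15/68 → advance -1; mR−mL=-555/68 → turn -1·90°
n=1: pose=(2,0,S); sL=200/49, sR=200/169; mL=38700/8281, mR=-26700/8281; mL+mR=12000/8281 → advance +1; mR−mL=-65400/8281 → turn -1·90°
n=2: pose=(2,-1,W); sL=20/13, sR=20/13; mL=30/13, mR=-30/13; mL+mR=0 → advance +0; mR−mL=-60/13 → turn -1·90°
n=3: pose=(2,-1,N); sL=20/17, sR=4; mL=54/17, mR=-78/17; mL+mR=-24/17 → advance -1; mR−mL=-132/17 → turn -1·90°
n=4: pose=(2,-2,E); sL=40/17, sR=200/97; mL=5580/1649, mR=-5340/1649; mL+mR=240/1649 → advance +1; mR−mL=-10920/1649 → turn -1·90°
n=5: pose=(3,-2,S); sL=5, sR=50/37; mL=210/37, mR=-285/74; mL+mR=135/74 → advance +1; mR−mL=-705/74 → turn -1·90°
n=6: pose=(3,-3,W); sL=8/5, sR=200/101; mL=1308/505, mR=-1404/505; mL+mR=-96/505 → advance -1; mR−mL=-2712/505 → turn -1·90°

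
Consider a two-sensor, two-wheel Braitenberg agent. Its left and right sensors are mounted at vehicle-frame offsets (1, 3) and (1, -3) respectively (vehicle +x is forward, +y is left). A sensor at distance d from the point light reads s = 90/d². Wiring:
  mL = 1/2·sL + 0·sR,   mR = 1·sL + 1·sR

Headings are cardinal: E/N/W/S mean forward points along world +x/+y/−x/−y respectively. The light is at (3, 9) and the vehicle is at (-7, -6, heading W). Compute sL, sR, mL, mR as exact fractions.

18/89 18/53 9/89 2556/4717

left sensor world pos  = (-8, -9); dL² = 445
right sensor world pos = (-8, -3); dR² = 265
sL = 90/445 = 18/89
sR = 90/265 = 18/53
mL = 1/2·sL + 0·sR = 9/89
mR = 1·sL + 1·sR = 2556/4717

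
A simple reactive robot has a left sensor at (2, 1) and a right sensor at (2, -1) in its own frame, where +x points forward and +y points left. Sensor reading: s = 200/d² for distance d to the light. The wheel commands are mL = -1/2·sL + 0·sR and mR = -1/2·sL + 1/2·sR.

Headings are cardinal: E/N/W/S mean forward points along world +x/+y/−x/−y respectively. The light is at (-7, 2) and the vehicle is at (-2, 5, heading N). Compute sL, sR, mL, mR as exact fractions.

200/41 200/61 -100/41 -2000/2501

left sensor world pos  = (-3, 7); dL² = 41
right sensor world pos = (-1, 7); dR² = 61
sL = 200/41 = 200/41
sR = 200/61 = 200/61
mL = -1/2·sL + 0·sR = -100/41
mR = -1/2·sL + 1/2·sR = -2000/2501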